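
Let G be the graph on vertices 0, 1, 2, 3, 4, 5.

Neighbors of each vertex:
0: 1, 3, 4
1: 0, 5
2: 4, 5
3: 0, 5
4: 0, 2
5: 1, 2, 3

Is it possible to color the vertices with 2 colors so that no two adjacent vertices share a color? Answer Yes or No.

The cycle 4-0-1-5-2-4 has odd length 5, so it cannot be 2-colored; at least 3 colors are needed.
So 2 colors are not enough.

No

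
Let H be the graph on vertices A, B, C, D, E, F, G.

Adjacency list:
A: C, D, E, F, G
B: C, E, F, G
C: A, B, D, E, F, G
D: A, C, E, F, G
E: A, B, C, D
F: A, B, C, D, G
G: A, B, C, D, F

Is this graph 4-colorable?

A, C, D, F, G are mutually adjacent (a clique of size 5), so at least 5 colors are needed.
So 4 colors are not enough.

No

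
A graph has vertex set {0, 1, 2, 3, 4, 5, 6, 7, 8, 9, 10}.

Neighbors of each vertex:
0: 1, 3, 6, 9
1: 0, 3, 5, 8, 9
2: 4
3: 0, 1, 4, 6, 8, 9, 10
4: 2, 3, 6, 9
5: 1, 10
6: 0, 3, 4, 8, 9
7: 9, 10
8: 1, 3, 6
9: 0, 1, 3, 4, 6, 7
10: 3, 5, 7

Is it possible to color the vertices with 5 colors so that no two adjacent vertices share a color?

The chromatic number is 4. 0, 1, 3, 9 are mutually adjacent (a clique of size 4), so at least 4 colors are needed.
4 colors suffice: color a → {2, 3, 5, 7}; color b → {8, 9, 10}; color c → {1, 6}; color d → {0, 4}.
Since 5 ≥ 4, a proper 5-coloring certainly exists.

Yes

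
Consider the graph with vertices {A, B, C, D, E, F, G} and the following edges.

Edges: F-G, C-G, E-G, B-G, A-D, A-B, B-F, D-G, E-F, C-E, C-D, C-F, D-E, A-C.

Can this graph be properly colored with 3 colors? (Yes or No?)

C, D, E, G are pairwise adjacent (a clique of size 4), so at least 4 colors are needed.
So 3 colors are not enough.

No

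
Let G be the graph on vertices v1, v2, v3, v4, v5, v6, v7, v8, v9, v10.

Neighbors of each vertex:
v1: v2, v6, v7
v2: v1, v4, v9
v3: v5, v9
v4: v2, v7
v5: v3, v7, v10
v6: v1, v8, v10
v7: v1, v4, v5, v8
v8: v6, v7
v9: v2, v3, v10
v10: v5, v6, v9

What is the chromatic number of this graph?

3

The cycle v7-v8-v6-v10-v5-v7 has odd length 5, so it cannot be 2-colored; at least 3 colors are needed.
3 colors suffice: v1=2, v2=1, v3=1, v4=2, v5=3, v6=1, v7=1, v8=2, v9=3, v10=2. Every edge joins two different colors.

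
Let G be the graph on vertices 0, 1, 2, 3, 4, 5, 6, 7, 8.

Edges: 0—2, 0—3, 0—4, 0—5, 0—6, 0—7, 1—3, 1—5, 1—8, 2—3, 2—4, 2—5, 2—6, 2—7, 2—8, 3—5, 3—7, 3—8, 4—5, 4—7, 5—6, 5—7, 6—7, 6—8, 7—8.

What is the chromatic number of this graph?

0, 2, 5, 6, 7 are pairwise adjacent (a clique of size 5), so at least 5 colors are needed.
One proper 5-coloring: 0=yellow, 1=red, 2=red, 3=purple, 4=purple, 5=blue, 6=purple, 7=green, 8=blue. Each edge has distinct colors on its endpoints.

5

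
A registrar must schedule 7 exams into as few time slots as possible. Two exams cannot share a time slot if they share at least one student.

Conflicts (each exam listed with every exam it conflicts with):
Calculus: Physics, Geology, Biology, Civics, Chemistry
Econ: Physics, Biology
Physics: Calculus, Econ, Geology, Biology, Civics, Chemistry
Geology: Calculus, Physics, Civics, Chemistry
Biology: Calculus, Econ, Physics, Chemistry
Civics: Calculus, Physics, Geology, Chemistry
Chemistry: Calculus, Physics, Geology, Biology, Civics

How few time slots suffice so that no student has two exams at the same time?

Calculus, Physics, Geology, Civics, Chemistry are mutually in conflict, so at least 5 time slots are needed.
5 time slots suffice: Calculus=3, Econ=2, Physics=1, Geology=5, Biology=4, Civics=4, Chemistry=2. No two conflicting exams share a time slot.

5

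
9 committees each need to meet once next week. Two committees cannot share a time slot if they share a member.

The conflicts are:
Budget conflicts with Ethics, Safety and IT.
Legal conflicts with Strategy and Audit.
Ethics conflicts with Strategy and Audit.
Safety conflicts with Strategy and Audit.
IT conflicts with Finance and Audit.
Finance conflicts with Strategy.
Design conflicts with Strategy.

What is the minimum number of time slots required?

The cycle Budget-IT-Finance-Strategy-Safety-Budget has odd length 5, so it cannot be 2-colored; at least 3 time slots are needed.
3 time slots suffice: time slot 1 → {Budget, Strategy, Audit}; time slot 2 → {Legal, Ethics, Safety, IT, Design}; time slot 3 → {Finance}. Each listed conflict is separated.

3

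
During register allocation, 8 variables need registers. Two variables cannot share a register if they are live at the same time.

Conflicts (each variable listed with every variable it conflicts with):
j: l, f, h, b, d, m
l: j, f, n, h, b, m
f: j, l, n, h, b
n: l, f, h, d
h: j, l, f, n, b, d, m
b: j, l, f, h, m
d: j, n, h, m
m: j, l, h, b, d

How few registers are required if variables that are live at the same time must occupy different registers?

5

j, l, f, h, b pairwise conflict, so at least 5 registers are needed.
5 registers suffice: j=3, l=2, f=4, n=3, h=1, b=5, d=2, m=4. Each listed conflict is separated.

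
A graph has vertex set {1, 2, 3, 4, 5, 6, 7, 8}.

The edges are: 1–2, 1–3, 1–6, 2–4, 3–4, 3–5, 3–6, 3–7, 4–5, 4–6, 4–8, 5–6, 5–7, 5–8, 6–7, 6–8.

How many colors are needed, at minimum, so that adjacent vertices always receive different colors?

4

3, 5, 6, 7 are mutually adjacent (a clique of size 4), so at least 4 colors are needed.
One proper 4-coloring: 1=green, 2=red, 3=blue, 4=yellow, 5=green, 6=red, 7=yellow, 8=blue. Each edge has distinct colors on its endpoints.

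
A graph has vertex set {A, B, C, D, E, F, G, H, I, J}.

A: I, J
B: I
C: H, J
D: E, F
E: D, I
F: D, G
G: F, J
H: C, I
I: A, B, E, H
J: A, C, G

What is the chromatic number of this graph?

The cycle A-J-C-H-I-A has odd length 5, so it cannot be 2-colored; at least 3 colors are needed.
3 colors suffice: A=blue, B=blue, C=blue, D=blue, E=green, F=red, G=blue, H=green, I=red, J=red. Each edge has distinct colors on its endpoints.

3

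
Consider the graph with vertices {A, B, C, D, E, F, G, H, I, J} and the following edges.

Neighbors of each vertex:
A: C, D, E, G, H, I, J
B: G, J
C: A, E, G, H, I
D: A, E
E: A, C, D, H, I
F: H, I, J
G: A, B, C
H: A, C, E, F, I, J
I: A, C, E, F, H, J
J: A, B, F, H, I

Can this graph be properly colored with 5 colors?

The chromatic number is 5. A, C, E, H, I are pairwise adjacent (a clique of size 5), so at least 5 colors are needed.
5 colors suffice: color red → {A, B, F}; color blue → {D, G, I}; color green → {H}; color yellow → {C, J}; color purple → {E}.
That is already a proper 5-coloring.

Yes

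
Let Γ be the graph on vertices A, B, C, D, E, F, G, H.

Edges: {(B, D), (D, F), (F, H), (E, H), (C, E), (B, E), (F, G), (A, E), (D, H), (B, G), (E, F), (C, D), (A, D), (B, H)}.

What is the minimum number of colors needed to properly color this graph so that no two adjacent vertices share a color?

B, D, H are pairwise adjacent, so at least 3 colors are needed.
3 colors suffice: color red → {D, E, G}; color blue → {A, B, C, F}; color green → {H}. Every edge joins two different colors.

3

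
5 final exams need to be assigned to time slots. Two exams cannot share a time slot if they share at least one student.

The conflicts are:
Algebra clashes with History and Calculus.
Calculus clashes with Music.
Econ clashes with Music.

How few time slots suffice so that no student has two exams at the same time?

2

Algebra and History conflict, so at least 2 time slots are needed.
2 time slots suffice: Algebra=2, History=1, Calculus=1, Econ=1, Music=2. Every pair that conflicts lands in different time slots.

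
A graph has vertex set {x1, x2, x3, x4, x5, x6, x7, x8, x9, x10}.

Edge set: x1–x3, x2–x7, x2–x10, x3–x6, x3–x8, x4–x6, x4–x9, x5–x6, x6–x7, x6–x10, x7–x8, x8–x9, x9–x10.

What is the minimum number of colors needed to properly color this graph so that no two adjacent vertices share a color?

The cycle x8-x7-x6-x4-x9-x8 has odd length 5, so it cannot be 2-colored; at least 3 colors are needed.
3 colors suffice: color 1 → {x1, x2, x6, x9}; color 2 → {x3, x4, x5, x7, x10}; color 3 → {x8}. No two adjacent vertices share a color.

3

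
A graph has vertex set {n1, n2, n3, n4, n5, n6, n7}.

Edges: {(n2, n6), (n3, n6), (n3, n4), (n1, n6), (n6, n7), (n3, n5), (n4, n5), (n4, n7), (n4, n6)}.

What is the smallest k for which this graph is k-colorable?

3

n3, n4, n5 form a triangle, so at least 3 colors are needed.
One proper 3-coloring: n1=B, n2=B, n3=G, n4=B, n5=R, n6=R, n7=G. Every edge joins two different colors.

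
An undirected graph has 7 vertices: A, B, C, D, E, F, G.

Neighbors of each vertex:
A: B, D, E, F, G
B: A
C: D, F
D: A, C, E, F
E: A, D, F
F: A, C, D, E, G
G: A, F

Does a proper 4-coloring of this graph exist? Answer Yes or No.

Yes

The chromatic number is 4. A, D, E, F are mutually adjacent (a clique of size 4), so at least 4 colors are needed.
A valid assignment using 4 colors: A=1, B=2, C=1, D=3, E=4, F=2, G=3.
That is already a proper 4-coloring.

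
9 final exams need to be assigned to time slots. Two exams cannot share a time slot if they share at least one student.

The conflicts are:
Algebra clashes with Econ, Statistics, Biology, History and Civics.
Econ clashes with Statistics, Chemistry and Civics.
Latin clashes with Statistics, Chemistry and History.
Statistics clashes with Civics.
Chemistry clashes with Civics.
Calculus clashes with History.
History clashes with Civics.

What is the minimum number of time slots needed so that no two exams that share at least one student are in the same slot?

4

Algebra, Econ, Statistics, Civics are mutually in conflict, so at least 4 time slots are needed.
4 time slots suffice: time slot 1 → {Algebra, Latin, Calculus}; time slot 2 → {Biology, Civics}; time slot 3 → {Econ, History}; time slot 4 → {Statistics, Chemistry}. No two conflicting exams share a time slot.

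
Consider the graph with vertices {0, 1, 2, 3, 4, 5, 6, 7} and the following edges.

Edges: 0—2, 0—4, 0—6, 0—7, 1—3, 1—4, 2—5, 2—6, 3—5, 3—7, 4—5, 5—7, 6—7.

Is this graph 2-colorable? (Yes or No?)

0, 2, 6 are mutually adjacent, so at least 3 colors are needed.
So 2 colors are not enough.

No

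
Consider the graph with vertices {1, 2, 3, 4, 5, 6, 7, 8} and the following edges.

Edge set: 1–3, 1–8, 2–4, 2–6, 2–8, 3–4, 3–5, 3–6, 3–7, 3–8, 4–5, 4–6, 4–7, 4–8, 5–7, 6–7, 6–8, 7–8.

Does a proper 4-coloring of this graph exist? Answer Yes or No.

No

3, 4, 6, 7, 8 are mutually adjacent (a clique of size 5), so at least 5 colors are needed.
So 4 colors are not enough.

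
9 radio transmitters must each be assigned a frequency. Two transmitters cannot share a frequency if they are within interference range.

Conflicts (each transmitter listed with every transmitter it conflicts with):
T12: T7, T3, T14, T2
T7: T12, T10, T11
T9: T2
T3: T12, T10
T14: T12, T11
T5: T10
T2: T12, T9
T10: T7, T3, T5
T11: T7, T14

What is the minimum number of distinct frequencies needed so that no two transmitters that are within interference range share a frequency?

T7 and T10 conflict, so at least 2 frequencies are needed.
A valid assignment using 2 frequencies: T12=1, T7=2, T9=1, T3=2, T14=2, T5=2, T2=2, T10=1, T11=1. No two conflicting transmitters share a frequency.

2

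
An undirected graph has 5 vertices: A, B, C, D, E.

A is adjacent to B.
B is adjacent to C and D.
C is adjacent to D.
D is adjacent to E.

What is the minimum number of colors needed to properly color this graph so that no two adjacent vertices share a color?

B, C, D are mutually adjacent, so at least 3 colors are needed.
One proper 3-coloring: A=2, B=1, C=3, D=2, E=1. Every edge joins two different colors.

3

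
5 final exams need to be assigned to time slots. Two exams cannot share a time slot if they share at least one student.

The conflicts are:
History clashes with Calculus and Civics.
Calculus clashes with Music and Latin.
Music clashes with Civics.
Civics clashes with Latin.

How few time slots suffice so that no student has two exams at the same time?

2

Calculus and Music conflict, so at least 2 time slots are needed.
2 time slots suffice: time slot 1 → {Calculus, Civics}; time slot 2 → {History, Music, Latin}. No two conflicting exams share a time slot.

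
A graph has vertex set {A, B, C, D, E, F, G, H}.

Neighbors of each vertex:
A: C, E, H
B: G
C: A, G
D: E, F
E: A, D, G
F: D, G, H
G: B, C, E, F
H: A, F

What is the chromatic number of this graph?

3

The cycle F-H-A-E-G-F has odd length 5, so it cannot be 2-colored; at least 3 colors are needed.
A valid assignment using 3 colors: A=1, B=2, C=2, D=1, E=2, F=2, G=1, H=3. No two adjacent vertices share a color.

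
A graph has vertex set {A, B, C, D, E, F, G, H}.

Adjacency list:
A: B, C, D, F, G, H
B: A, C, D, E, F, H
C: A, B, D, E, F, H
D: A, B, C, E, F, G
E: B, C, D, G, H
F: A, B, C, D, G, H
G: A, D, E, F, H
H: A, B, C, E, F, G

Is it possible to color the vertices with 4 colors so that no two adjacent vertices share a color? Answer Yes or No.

No

A, B, C, F, H are pairwise adjacent (a clique of size 5), so at least 5 colors are needed.
So 4 colors are not enough.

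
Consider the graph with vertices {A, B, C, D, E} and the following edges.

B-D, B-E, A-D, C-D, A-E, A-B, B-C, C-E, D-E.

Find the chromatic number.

4

A, B, D, E form a clique, so at least 4 colors are needed.
4 colors suffice: color red → {E}; color blue → {D}; color green → {B}; color yellow → {A, C}. Each edge has distinct colors on its endpoints.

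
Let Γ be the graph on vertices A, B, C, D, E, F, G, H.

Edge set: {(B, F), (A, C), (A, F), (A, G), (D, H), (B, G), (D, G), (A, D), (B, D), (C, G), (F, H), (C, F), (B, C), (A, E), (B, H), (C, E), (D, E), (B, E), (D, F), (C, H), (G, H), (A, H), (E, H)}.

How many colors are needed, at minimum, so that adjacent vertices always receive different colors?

4

B, D, E, H are pairwise adjacent (a clique of size 4), so at least 4 colors are needed.
4 colors suffice: A=blue, B=blue, C=green, D=green, E=yellow, F=yellow, G=yellow, H=red. No two adjacent vertices share a color.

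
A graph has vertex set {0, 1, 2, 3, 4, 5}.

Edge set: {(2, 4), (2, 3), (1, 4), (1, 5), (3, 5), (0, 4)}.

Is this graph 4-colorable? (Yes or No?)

The chromatic number is 3. The cycle 5-1-4-2-3-5 has odd length 5, so it cannot be 2-colored; at least 3 colors are needed.
3 colors suffice: color red → {3, 4}; color blue → {0, 1, 2}; color green → {5}.
Since 4 ≥ 3, a proper 4-coloring certainly exists.

Yes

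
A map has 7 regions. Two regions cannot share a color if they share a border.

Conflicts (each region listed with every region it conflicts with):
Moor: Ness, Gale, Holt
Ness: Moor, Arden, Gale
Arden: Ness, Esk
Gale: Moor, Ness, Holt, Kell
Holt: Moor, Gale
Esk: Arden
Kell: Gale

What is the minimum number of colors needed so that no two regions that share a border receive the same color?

3

Moor, Ness, Gale pairwise conflict, so at least 3 colors are needed.
One proper 3-coloring: Moor=3, Ness=2, Arden=1, Gale=1, Holt=2, Esk=2, Kell=2. Every pair that conflicts lands in different colors.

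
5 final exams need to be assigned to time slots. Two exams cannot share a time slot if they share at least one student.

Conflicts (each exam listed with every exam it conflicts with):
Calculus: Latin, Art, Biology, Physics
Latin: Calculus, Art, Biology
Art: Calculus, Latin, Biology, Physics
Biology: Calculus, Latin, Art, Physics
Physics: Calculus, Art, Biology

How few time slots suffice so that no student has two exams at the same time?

4

Calculus, Art, Biology, Physics pairwise conflict, so at least 4 time slots are needed.
4 time slots suffice: Calculus=3, Latin=4, Art=1, Biology=2, Physics=4. No two conflicting exams share a time slot.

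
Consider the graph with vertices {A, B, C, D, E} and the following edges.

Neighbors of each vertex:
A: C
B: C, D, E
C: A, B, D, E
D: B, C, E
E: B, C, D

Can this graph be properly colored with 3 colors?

B, C, D, E are mutually adjacent (a clique of size 4), so at least 4 colors are needed.
So 3 colors are not enough.

No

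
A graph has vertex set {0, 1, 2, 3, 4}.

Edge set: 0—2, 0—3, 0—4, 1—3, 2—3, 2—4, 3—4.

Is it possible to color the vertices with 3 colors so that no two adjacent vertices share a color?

0, 2, 3, 4 are mutually adjacent (a clique of size 4), so at least 4 colors are needed.
So 3 colors are not enough.

No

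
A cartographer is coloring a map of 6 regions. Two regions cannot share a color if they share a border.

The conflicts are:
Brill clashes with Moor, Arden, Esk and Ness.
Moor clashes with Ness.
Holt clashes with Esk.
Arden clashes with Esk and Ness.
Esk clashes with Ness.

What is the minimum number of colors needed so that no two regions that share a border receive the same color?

4

Brill, Arden, Esk, Ness all conflict with each other, so at least 4 colors are needed.
4 colors suffice: color 1 → {Brill, Holt}; color 2 → {Ness}; color 3 → {Moor, Esk}; color 4 → {Arden}. Every pair that conflicts lands in different colors.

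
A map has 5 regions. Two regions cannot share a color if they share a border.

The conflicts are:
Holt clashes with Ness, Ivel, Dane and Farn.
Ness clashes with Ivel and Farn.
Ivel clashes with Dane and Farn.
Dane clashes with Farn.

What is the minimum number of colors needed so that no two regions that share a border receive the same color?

Holt, Ness, Ivel, Farn all conflict with each other, so at least 4 colors are needed.
4 colors suffice: color 1 → {Ivel}; color 2 → {Farn}; color 3 → {Holt}; color 4 → {Ness, Dane}. No two conflicting regions share a color.

4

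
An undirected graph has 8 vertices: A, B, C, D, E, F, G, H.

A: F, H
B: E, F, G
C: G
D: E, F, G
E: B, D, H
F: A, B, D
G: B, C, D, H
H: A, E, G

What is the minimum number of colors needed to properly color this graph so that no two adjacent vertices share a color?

The cycle F-B-G-H-A-F has odd length 5, so it cannot be 2-colored; at least 3 colors are needed.
One proper 3-coloring: A=green, B=blue, C=blue, D=blue, E=red, F=red, G=red, H=blue. No two adjacent vertices share a color.

3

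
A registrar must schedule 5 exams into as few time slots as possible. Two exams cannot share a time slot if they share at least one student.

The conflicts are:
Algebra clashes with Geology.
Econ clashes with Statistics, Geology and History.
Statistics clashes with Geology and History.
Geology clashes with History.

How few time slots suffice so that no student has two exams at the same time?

Econ, Statistics, Geology, History all conflict with each other, so at least 4 time slots are needed.
Using 4 time slots: Algebra=2, Econ=4, Statistics=3, Geology=1, History=2. No two conflicting exams share a time slot.

4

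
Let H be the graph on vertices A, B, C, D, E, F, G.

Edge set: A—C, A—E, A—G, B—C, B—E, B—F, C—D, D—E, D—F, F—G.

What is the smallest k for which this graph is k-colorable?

The cycle A-E-B-F-G-A has odd length 5, so it cannot be 2-colored; at least 3 colors are needed.
3 colors suffice: color 1 → {A, B, D}; color 2 → {C, E, F}; color 3 → {G}. Every edge joins two different colors.

3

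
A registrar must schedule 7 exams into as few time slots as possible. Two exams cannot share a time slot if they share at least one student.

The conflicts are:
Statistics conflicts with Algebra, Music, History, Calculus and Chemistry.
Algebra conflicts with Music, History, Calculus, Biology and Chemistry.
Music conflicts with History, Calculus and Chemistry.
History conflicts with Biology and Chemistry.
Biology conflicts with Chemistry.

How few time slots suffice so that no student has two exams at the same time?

Statistics, Algebra, Music, History, Chemistry are mutually in conflict, so at least 5 time slots are needed.
Using 5 time slots: Statistics=2, Algebra=1, Music=3, History=5, Calculus=4, Biology=2, Chemistry=4. Each listed conflict is separated.

5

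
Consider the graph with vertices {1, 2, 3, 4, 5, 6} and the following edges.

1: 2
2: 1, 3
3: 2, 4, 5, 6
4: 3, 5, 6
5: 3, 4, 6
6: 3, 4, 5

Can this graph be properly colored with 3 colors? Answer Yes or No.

No

3, 4, 5, 6 are pairwise adjacent (a clique of size 4), so at least 4 colors are needed.
So 3 colors are not enough.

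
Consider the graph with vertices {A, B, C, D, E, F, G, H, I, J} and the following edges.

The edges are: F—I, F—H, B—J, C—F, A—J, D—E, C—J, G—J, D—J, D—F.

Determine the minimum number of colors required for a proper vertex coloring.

F and I are adjacent, so at least 2 colors are needed.
2 colors suffice: color 1 → {E, F, J}; color 2 → {A, B, C, D, G, H, I}. Every edge joins two different colors.

2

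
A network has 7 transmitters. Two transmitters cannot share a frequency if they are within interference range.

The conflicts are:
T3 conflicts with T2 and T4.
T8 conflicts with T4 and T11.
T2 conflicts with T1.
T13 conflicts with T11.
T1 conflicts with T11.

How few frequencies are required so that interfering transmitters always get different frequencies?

T2 and T1 conflict, so at least 2 frequencies are needed.
2 frequencies suffice: frequency 1 → {T2, T4, T11}; frequency 2 → {T3, T8, T13, T1}. No two conflicting transmitters share a frequency.

2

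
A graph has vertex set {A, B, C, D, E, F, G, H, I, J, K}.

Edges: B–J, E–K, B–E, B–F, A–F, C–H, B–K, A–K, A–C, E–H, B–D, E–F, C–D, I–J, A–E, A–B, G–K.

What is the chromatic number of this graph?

4

A, B, E, K are pairwise adjacent (a clique of size 4), so at least 4 colors are needed.
4 colors suffice: color 1 → {B, C, G, I}; color 2 → {D, E, J}; color 3 → {A, H}; color 4 → {F, K}. No two adjacent vertices share a color.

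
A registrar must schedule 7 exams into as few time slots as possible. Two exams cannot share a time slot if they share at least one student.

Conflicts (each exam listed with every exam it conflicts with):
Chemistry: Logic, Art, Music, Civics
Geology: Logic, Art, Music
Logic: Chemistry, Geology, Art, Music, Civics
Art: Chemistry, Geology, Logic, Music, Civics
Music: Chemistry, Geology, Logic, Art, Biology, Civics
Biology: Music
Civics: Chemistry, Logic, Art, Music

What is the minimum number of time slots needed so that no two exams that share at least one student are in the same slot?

Chemistry, Logic, Art, Music, Civics all conflict with each other, so at least 5 time slots are needed.
5 time slots suffice: time slot 1 → {Music}; time slot 2 → {Logic, Biology}; time slot 3 → {Art}; time slot 4 → {Chemistry, Geology}; time slot 5 → {Civics}. Every pair that conflicts lands in different time slots.

5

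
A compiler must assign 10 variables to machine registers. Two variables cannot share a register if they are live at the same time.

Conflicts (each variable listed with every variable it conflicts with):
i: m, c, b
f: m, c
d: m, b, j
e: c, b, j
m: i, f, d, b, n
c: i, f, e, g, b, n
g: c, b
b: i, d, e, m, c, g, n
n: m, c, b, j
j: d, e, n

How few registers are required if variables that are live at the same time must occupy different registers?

c, g, b are mutually in conflict, so at least 3 registers are needed.
3 registers suffice: register 1 → {f, b, j}; register 2 → {m, c}; register 3 → {i, d, e, g, n}. Each listed conflict is separated.

3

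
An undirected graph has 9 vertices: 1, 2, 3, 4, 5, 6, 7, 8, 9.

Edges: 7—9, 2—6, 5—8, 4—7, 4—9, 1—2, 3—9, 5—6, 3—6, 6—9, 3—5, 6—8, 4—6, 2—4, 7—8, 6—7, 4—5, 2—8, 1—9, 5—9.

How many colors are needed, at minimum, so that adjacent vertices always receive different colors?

4

4, 6, 7, 9 are mutually adjacent (a clique of size 4), so at least 4 colors are needed.
A valid assignment using 4 colors: 1=red, 2=green, 3=yellow, 4=yellow, 5=green, 6=red, 7=green, 8=blue, 9=blue. No two adjacent vertices share a color.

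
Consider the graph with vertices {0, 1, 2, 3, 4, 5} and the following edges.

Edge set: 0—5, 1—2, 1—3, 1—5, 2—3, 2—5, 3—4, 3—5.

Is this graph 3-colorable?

1, 2, 3, 5 form a clique, so at least 4 colors are needed.
So 3 colors are not enough.

No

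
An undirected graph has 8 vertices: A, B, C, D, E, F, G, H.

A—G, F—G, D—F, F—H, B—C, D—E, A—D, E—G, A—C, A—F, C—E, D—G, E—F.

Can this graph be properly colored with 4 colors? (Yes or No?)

The chromatic number is 4. A, D, F, G are pairwise adjacent (a clique of size 4), so at least 4 colors are needed.
A valid assignment using 4 colors: A=2, B=2, C=1, D=3, E=2, F=1, G=4, H=2.
That is already a proper 4-coloring.

Yes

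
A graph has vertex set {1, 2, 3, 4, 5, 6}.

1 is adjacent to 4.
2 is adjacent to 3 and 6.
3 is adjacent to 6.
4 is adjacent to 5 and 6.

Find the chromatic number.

3

2, 3, 6 are mutually adjacent, so at least 3 colors are needed.
3 colors suffice: color a → {3, 4}; color b → {1, 5, 6}; color c → {2}. No two adjacent vertices share a color.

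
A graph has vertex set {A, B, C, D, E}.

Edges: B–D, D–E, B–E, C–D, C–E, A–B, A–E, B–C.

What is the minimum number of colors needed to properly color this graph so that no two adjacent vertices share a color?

B, C, D, E form a clique, so at least 4 colors are needed.
4 colors suffice: A=3, B=2, C=4, D=3, E=1. Every edge joins two different colors.

4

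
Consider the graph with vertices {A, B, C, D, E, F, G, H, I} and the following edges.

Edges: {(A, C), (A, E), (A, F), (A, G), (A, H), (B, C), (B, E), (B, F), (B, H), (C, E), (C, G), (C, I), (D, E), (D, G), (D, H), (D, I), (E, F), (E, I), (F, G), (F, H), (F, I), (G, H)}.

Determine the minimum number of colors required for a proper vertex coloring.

A, F, G, H are mutually adjacent (a clique of size 4), so at least 4 colors are needed.
4 colors suffice: color 1 → {E, H}; color 2 → {C, D, F}; color 3 → {A, B, I}; color 4 → {G}. Every edge joins two different colors.

4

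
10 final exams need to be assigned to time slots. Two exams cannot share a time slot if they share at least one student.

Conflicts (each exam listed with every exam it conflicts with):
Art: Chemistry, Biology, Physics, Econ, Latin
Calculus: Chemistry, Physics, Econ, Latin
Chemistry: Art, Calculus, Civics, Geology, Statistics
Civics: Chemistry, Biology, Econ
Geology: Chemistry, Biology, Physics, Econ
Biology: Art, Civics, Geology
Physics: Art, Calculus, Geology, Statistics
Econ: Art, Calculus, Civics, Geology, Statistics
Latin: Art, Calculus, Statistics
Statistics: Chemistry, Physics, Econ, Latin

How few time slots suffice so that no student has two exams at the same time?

2

Calculus and Latin conflict, so at least 2 time slots are needed.
2 time slots suffice: time slot 1 → {Chemistry, Biology, Physics, Econ, Latin}; time slot 2 → {Art, Calculus, Civics, Geology, Statistics}. No two conflicting exams share a time slot.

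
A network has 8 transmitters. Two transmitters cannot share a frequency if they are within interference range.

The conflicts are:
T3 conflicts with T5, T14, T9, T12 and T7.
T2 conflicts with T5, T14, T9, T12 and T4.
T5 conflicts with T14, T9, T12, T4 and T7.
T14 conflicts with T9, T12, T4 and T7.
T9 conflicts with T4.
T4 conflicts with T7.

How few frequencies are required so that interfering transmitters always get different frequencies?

5

T2, T5, T14, T9, T4 are mutually in conflict, so at least 5 frequencies are needed.
5 frequencies suffice: T3=3, T2=4, T5=1, T14=2, T9=5, T12=5, T4=3, T7=4. Every pair that conflicts lands in different frequencies.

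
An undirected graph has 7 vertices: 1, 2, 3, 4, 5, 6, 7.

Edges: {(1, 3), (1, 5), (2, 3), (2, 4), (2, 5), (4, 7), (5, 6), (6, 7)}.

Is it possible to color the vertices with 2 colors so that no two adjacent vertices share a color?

No

The cycle 4-7-6-5-2-4 has odd length 5, so it cannot be 2-colored; at least 3 colors are needed.
So 2 colors are not enough.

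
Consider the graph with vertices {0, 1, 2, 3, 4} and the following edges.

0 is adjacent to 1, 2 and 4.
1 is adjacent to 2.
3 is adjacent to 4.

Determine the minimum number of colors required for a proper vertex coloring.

3

0, 1, 2 form a triangle, so at least 3 colors are needed.
3 colors suffice: color red → {0, 3}; color blue → {1, 4}; color green → {2}. No two adjacent vertices share a color.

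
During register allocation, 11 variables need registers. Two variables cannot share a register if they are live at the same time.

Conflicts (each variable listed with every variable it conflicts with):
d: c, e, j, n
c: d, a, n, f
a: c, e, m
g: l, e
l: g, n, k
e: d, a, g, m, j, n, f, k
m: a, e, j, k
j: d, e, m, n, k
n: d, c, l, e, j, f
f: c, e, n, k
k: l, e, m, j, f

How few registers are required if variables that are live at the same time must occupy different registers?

4

e, m, j, k all conflict with each other, so at least 4 registers are needed.
4 registers suffice: d=4, c=1, a=2, g=2, l=1, e=1, m=4, j=3, n=2, f=3, k=2. Every pair that conflicts lands in different registers.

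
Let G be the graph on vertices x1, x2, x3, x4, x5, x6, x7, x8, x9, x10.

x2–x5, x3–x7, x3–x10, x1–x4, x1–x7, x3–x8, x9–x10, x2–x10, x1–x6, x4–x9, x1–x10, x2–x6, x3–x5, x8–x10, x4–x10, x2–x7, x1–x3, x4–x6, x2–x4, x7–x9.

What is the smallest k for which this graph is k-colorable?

3

x2, x4, x10 are mutually adjacent, so at least 3 colors are needed.
3 colors suffice: color 1 → {x5, x6, x7, x10}; color 2 → {x1, x2, x8, x9}; color 3 → {x3, x4}. No two adjacent vertices share a color.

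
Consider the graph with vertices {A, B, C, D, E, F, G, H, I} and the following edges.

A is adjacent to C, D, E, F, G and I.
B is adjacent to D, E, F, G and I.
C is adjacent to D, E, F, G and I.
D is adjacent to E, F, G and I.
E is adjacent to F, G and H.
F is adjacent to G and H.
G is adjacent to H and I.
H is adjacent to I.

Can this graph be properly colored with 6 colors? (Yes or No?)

Yes

The chromatic number is 6. A, C, D, E, F, G are pairwise adjacent (a clique of size 6), so at least 6 colors are needed.
6 colors suffice: color 1 → {G}; color 2 → {D, H}; color 3 → {F, I}; color 4 → {E}; color 5 → {B, C}; color 6 → {A}.
That is already a proper 6-coloring.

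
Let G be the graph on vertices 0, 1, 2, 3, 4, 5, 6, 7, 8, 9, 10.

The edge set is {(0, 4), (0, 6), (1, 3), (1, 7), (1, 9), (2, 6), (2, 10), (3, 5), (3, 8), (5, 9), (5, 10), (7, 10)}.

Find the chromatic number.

3

The cycle 10-5-9-1-7-10 has odd length 5, so it cannot be 2-colored; at least 3 colors are needed.
A valid assignment using 3 colors: 0=a, 1=b, 2=b, 3=a, 4=b, 5=b, 6=c, 7=c, 8=b, 9=a, 10=a. No two adjacent vertices share a color.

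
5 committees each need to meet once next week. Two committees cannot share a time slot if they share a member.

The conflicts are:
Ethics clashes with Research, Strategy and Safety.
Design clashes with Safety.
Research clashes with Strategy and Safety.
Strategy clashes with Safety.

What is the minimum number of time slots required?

Ethics, Research, Strategy, Safety all conflict with each other, so at least 4 time slots are needed.
4 time slots suffice: Ethics=4, Design=2, Research=3, Strategy=2, Safety=1. Each listed conflict is separated.

4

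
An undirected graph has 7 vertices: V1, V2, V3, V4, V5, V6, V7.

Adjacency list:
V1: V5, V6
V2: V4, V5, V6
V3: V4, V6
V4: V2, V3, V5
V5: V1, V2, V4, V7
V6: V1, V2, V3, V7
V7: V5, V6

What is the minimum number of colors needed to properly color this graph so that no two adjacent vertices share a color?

V2, V4, V5 form a triangle, so at least 3 colors are needed.
3 colors suffice: color R → {V5, V6}; color B → {V1, V2, V3, V7}; color G → {V4}. Every edge joins two different colors.

3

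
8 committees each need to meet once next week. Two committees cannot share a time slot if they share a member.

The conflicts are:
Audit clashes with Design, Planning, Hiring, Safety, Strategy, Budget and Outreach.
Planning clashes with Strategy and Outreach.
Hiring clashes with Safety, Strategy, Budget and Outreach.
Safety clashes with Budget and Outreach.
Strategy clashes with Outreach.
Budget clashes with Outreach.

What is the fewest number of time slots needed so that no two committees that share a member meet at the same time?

5

Audit, Hiring, Safety, Budget, Outreach all conflict with each other, so at least 5 time slots are needed.
5 time slots suffice: time slot 1 → {Audit}; time slot 2 → {Design, Outreach}; time slot 3 → {Planning, Hiring}; time slot 4 → {Safety, Strategy}; time slot 5 → {Budget}. No two conflicting committees share a time slot.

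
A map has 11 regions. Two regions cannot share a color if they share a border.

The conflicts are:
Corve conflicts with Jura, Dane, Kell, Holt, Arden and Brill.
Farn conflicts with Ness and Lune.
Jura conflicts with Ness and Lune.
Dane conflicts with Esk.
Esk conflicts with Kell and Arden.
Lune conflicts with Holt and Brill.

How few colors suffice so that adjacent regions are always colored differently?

2

Corve and Holt conflict, so at least 2 colors are needed.
2 colors suffice: color 1 → {Corve, Ness, Esk, Lune}; color 2 → {Farn, Jura, Dane, Kell, Holt, Arden, Brill}. Every pair that conflicts lands in different colors.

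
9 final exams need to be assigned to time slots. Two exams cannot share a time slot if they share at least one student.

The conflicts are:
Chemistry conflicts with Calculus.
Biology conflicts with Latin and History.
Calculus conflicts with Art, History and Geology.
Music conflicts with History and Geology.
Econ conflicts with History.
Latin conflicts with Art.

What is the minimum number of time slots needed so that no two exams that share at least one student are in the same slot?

3

The cycle Art-Latin-Biology-History-Calculus-Art has odd length 5, so it cannot be 2-colored; at least 3 time slots are needed.
3 time slots suffice: time slot 1 → {Biology, Calculus, Music, Econ}; time slot 2 → {Chemistry, Art, History, Geology}; time slot 3 → {Latin}. Every pair that conflicts lands in different time slots.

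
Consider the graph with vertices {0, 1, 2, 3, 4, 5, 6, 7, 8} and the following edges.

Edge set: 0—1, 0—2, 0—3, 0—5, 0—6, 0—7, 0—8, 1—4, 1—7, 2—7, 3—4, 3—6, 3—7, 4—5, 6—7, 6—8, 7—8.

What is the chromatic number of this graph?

4

0, 6, 7, 8 are pairwise adjacent (a clique of size 4), so at least 4 colors are needed.
4 colors suffice: color red → {0, 4}; color blue → {5, 7}; color green → {1, 2, 6}; color yellow → {3, 8}. No two adjacent vertices share a color.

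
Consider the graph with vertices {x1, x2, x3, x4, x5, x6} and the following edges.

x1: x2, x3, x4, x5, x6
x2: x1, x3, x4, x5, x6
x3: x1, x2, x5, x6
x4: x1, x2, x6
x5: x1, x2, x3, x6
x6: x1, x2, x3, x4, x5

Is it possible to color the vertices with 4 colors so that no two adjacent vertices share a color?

x1, x2, x3, x5, x6 are mutually adjacent (a clique of size 5), so at least 5 colors are needed.
So 4 colors are not enough.

No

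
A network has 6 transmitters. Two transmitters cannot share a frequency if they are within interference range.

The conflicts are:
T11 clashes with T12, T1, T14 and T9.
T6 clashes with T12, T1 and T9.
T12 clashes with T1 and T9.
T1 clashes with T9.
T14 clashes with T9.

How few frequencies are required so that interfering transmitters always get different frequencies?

4

T11, T12, T1, T9 are mutually in conflict, so at least 4 frequencies are needed.
Using 4 frequencies: T11=2, T6=2, T12=3, T1=4, T14=3, T9=1. Each listed conflict is separated.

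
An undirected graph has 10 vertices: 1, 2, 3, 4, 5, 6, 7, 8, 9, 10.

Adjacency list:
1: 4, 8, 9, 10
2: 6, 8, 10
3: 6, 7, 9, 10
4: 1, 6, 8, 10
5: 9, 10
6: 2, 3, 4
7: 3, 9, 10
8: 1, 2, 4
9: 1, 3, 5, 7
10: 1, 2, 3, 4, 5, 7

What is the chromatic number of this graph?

1, 4, 8 form a triangle, so at least 3 colors are needed.
One proper 3-coloring: 1=b, 2=b, 3=b, 4=c, 5=b, 6=a, 7=c, 8=a, 9=a, 10=a. Every edge joins two different colors.

3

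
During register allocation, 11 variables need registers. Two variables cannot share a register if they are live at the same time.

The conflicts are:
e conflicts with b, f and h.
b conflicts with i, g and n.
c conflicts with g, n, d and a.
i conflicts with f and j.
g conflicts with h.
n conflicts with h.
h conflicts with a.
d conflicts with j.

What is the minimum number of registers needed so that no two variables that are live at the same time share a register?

e and b conflict, so at least 2 registers are needed.
Using 2 registers: e=2, b=1, c=1, i=2, g=2, n=2, f=1, h=1, d=2, j=1, a=2. Every pair that conflicts lands in different registers.

2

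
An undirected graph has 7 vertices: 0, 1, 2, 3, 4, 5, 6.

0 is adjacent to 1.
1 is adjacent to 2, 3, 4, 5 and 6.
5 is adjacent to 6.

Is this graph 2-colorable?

1, 5, 6 are pairwise adjacent, so at least 3 colors are needed.
So 2 colors are not enough.

No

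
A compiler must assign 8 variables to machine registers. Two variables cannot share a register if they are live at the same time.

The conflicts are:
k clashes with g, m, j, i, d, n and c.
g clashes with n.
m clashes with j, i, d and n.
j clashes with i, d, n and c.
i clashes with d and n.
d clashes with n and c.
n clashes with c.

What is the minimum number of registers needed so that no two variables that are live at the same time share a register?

k, m, j, i, d, n all conflict with each other, so at least 6 registers are needed.
6 registers suffice: k=2, g=3, m=6, j=4, i=5, d=3, n=1, c=5. Each listed conflict is separated.

6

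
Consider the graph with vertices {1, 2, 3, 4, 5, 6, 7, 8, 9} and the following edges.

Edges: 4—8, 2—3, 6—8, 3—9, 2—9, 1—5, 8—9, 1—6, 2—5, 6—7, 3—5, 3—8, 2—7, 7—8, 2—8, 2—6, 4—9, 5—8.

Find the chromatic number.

4

2, 3, 5, 8 form a clique, so at least 4 colors are needed.
4 colors suffice: color red → {1, 8}; color blue → {2, 4}; color green → {5, 6, 9}; color yellow → {3, 7}. Every edge joins two different colors.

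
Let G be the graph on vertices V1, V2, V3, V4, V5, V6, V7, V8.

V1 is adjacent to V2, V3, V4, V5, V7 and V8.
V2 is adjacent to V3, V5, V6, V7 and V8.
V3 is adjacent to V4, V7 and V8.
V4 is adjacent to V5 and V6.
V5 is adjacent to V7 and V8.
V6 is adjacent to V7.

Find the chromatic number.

4

V1, V2, V5, V7 are mutually adjacent (a clique of size 4), so at least 4 colors are needed.
A valid assignment using 4 colors: V1=2, V2=1, V3=4, V4=1, V5=4, V6=2, V7=3, V8=3. Each edge has distinct colors on its endpoints.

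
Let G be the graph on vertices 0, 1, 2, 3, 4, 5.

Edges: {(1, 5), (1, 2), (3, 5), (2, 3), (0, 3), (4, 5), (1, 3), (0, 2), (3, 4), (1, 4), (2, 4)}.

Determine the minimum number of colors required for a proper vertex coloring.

4

1, 3, 4, 5 are pairwise adjacent (a clique of size 4), so at least 4 colors are needed.
One proper 4-coloring: 0=blue, 1=yellow, 2=green, 3=red, 4=blue, 5=green. No two adjacent vertices share a color.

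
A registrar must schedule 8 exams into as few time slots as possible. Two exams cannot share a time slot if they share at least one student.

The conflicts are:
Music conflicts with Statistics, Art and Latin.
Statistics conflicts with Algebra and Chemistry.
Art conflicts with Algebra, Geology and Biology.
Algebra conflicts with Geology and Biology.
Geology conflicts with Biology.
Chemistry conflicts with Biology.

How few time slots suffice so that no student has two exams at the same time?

4

Art, Algebra, Geology, Biology all conflict with each other, so at least 4 time slots are needed.
4 time slots suffice: time slot 1 → {Statistics, Art, Latin}; time slot 2 → {Music, Biology}; time slot 3 → {Algebra, Chemistry}; time slot 4 → {Geology}. Each listed conflict is separated.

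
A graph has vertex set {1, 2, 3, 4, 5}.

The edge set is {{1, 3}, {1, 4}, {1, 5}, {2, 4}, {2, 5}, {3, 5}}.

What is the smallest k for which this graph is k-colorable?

1, 3, 5 are mutually adjacent, so at least 3 colors are needed.
3 colors suffice: color a → {1, 2}; color b → {4, 5}; color c → {3}. No two adjacent vertices share a color.

3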